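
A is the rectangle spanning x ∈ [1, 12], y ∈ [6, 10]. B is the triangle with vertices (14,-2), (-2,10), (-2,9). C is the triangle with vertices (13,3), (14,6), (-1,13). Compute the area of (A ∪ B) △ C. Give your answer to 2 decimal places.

|A ∪ B| = 50.5975.
|(A ∪ B) ∩ C| = 13.9238.
|(A ∪ B) △ C| = 50.5975 + 26 − 27.8476 = 48.75.

48.75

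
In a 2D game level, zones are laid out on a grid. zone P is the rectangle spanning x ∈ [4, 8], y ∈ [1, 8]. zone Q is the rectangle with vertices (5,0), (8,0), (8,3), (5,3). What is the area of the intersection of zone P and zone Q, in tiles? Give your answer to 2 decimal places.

|zone P∩zone Q|: x∈[5,8], y∈[1,3] → 3·2 = 6.

6.00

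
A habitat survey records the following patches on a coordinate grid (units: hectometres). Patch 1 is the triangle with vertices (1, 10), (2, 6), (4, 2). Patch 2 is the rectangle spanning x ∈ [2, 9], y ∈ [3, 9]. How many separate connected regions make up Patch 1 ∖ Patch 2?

Patch 1 ∖ Patch 2 splits into 2 disjoint pieces (area 0.6667, area 0.0625).

2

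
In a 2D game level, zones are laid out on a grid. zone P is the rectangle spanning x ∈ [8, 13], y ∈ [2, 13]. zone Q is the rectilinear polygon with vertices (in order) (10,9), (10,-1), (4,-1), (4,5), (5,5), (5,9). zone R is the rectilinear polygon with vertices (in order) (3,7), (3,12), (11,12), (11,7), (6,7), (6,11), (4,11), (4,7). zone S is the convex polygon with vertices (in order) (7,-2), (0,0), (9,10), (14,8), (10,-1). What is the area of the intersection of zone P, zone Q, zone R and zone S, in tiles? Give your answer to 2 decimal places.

The intersection is the polygon with vertices (10,9), (10,7), (8,7), (8,8.889), (8.1,9).
By the shoelace formula its area is 3.99.

3.99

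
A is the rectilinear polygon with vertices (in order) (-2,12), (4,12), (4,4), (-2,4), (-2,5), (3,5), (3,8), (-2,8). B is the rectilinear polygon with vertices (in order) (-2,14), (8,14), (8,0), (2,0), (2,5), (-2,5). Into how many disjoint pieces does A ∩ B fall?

1

A ∩ B is a single connected region.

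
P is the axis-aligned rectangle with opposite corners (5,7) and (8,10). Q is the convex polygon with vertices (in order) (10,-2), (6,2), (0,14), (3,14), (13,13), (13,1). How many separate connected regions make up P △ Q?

1

P △ Q is a single connected region.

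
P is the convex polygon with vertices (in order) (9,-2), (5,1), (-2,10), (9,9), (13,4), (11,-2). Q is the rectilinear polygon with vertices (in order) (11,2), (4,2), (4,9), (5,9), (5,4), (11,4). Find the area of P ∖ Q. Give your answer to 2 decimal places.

|P| = 96, |P∩Q| = 18.9683.
|P ∖ Q| = |P| − |P∩Q| = 96 − 18.9683 = 77.03.

77.03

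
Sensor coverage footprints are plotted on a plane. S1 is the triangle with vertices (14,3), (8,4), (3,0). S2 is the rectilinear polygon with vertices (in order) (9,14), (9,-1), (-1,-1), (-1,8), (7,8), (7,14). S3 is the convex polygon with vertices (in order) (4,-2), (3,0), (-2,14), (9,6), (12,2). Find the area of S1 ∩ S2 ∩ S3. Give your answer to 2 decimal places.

The intersection is the polygon with vertices (8,4), (9,3.833), (9,1.636), (3,0).
By the shoelace formula its area is 9.01.

9.01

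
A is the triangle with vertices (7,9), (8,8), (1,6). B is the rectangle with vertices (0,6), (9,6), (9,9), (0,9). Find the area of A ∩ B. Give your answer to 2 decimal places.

4.50

The intersection is the polygon with vertices (8,8), (1,6), (7,9).
By the shoelace formula its area is 4.50.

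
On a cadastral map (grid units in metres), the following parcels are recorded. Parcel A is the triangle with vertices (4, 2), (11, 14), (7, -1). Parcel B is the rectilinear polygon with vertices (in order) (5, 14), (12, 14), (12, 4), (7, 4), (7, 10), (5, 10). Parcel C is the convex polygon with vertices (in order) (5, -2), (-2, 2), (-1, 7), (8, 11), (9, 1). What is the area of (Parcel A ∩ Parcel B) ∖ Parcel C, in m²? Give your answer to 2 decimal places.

|Parcel A ∩ Parcel B| = 12.9524.
|(Parcel A ∩ Parcel B) ∩ Parcel C| = 6.0707.
|(Parcel A ∩ Parcel B) ∖ Parcel C| = 12.9524 − 6.0707 = 6.88.

6.88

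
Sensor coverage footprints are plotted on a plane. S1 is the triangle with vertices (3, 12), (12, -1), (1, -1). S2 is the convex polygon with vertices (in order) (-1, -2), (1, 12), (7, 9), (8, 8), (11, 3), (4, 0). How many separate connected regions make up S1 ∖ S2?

S1 ∖ S2 splits into 2 disjoint pieces (area 0.6008, area 17.7288).

2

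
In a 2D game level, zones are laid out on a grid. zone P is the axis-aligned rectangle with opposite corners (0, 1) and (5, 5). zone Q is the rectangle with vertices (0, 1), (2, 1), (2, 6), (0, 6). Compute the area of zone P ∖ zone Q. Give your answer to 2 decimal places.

12.00

|zone P∩zone Q|: x∈[0,2], y∈[1,5] → 2·4 = 8.
|zone P| = 20.
|zone P ∖ zone Q| = |zone P| − |zone P∩zone Q| = 20 − 8 = 12.00.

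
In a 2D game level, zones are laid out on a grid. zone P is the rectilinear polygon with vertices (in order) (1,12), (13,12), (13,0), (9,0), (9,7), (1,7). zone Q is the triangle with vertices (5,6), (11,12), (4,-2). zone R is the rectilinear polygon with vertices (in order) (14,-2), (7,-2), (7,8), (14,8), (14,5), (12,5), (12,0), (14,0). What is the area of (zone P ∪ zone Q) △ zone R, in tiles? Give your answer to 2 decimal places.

|zone P ∪ zone Q| = 102.75.
|(zone P ∪ zone Q) ∩ zone R| = 31.25.
|(zone P ∪ zone Q) △ zone R| = 102.75 + 60 − 62.5 = 100.25.

100.25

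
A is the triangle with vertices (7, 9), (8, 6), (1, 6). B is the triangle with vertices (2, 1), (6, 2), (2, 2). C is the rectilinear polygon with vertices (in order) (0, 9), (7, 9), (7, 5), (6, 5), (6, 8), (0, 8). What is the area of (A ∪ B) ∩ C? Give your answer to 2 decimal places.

The region (A ∪ B) ∩ C is the polygon with vertices (6,6), (6,8), (5,8), (7,9), (7,6).
By the shoelace formula its area is 3.00.

3.00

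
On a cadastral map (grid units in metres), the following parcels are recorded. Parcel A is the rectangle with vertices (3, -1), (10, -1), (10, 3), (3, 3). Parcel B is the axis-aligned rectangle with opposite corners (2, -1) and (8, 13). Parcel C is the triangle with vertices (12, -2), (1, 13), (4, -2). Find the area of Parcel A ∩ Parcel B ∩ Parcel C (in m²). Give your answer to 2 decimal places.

The intersection is the polygon with vertices (8,3), (8,-1), (3.8,-1), (3,3).
By the shoelace formula its area is 18.40.

18.40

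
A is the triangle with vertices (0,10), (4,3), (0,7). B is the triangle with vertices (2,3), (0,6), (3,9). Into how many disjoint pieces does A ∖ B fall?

2

A ∖ B splits into 2 disjoint pieces (area 2.6591, area 0.9954).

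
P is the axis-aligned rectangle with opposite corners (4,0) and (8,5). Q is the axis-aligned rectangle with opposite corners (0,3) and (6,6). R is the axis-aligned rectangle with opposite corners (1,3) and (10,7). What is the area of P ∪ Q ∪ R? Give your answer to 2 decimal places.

51.00

By inclusion–exclusion:
Individual areas: |P| = 20, |Q| = 18, |R| = 36.
|P∩Q|: x∈[4,6], y∈[3,5] → 2·2 = 4.
|P∩R|: x∈[4,8], y∈[3,5] → 4·2 = 8.
|Q∩R|: x∈[1,6], y∈[3,6] → 5·3 = 15.
|P∩Q∩R| = 4.
|P ∪ Q ∪ R| = 74 − 27 + 4 = 51.00.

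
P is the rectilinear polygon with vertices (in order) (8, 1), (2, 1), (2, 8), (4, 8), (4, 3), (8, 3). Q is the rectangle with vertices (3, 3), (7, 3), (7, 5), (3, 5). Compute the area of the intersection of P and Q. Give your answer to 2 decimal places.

2.00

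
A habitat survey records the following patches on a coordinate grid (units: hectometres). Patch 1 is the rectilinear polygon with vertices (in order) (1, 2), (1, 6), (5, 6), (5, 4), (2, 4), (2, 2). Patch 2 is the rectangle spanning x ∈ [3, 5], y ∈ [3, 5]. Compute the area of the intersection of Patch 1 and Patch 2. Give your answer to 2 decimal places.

2.00

The intersection is the polygon with vertices (5,4), (3,4), (3,5), (5,5).
By the shoelace formula its area is 2.00.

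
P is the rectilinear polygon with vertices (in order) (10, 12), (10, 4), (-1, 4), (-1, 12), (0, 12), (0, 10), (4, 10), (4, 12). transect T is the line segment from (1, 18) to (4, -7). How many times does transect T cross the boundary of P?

2

The segment meets the boundary at (2.68,4), (1.96,10).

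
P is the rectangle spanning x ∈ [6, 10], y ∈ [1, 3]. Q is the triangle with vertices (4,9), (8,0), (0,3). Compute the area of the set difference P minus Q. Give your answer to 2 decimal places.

|P| = 8, |P∩Q| = 2.2222.
|P ∖ Q| = |P| − |P∩Q| = 8 − 2.2222 = 5.78.

5.78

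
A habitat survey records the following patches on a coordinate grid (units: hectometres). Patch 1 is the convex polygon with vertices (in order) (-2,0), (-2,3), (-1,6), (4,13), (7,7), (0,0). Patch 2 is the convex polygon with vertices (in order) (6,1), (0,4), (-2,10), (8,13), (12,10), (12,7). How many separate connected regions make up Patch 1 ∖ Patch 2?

Patch 1 ∖ Patch 2 splits into 2 disjoint pieces (area 15.2197, area 0.9676).

2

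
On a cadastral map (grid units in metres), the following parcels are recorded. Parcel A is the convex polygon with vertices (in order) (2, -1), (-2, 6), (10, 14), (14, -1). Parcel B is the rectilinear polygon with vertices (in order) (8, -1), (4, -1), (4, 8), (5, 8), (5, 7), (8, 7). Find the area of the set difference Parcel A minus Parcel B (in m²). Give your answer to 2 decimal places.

|Parcel A| = 148, |Parcel A∩Parcel B| = 33.
|Parcel A ∖ Parcel B| = |Parcel A| − |Parcel A∩Parcel B| = 148 − 33 = 115.00.

115.00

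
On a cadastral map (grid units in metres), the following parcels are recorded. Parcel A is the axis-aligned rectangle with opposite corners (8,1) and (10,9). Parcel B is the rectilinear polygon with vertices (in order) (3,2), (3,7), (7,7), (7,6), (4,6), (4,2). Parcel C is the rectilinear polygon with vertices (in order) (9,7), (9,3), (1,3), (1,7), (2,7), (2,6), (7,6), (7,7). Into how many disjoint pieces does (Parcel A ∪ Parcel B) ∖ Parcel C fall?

3

(Parcel A ∪ Parcel B) ∖ Parcel C splits into 3 disjoint pieces (area 12, area 1, area 4).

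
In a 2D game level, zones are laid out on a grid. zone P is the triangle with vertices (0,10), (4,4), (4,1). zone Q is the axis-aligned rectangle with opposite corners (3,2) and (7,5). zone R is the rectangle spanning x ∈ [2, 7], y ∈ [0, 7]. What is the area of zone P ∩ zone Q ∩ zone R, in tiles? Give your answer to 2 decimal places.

The intersection is the polygon with vertices (4,2), (3.556,2), (3,3.25), (3,5), (3.333,5), (4,4).
By the shoelace formula its area is 2.32.

2.32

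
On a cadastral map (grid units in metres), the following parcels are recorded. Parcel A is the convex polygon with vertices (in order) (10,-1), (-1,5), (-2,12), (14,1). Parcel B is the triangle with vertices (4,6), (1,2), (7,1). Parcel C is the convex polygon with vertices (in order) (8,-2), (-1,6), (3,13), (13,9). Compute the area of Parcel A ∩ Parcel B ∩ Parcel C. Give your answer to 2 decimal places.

9.66

The intersection is the polygon with vertices (4,6), (7,1), (6.04,1.16), (2.016,3.355).
By the shoelace formula its area is 9.66.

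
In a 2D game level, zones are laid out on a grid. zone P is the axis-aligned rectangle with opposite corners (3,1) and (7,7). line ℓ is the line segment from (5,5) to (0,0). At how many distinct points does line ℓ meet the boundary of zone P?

The segment meets the boundary at (3,3).

1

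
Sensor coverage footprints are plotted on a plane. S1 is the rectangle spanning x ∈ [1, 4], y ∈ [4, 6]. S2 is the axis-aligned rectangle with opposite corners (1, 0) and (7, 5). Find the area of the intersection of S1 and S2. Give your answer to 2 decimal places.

|S1∩S2|: x∈[1,4], y∈[4,5] → 3·1 = 3.

3.00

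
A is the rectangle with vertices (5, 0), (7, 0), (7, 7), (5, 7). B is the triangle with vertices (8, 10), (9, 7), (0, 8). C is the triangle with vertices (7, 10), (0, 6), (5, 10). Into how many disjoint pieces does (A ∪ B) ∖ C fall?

3

(A ∪ B) ∖ C splits into 3 disjoint pieces (area 14, area 9.708, area 1.4412).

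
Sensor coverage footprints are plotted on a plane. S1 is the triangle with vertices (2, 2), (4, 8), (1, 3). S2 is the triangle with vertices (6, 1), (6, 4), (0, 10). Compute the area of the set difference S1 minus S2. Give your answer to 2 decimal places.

3.50

|S1| = 4, |S1∩S2| = 0.4985.
|S1 ∖ S2| = |S1| − |S1∩S2| = 4 − 0.4985 = 3.50.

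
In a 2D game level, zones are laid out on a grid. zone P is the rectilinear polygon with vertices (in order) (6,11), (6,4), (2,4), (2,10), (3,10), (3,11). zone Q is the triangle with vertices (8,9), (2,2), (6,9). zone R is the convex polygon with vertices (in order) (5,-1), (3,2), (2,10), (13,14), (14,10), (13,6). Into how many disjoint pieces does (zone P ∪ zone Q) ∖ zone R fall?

(zone P ∪ zone Q) ∖ zone R splits into 3 disjoint pieces (area 0.2089, area 2.25, area 0.5568).

3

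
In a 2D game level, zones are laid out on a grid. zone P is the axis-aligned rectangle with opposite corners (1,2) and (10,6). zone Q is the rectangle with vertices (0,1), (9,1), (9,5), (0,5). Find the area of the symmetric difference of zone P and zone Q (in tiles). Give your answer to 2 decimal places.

|zone P∩zone Q|: x∈[1,9], y∈[2,5] → 8·3 = 24.
|zone P △ zone Q| = |zone P| + |zone Q| − 2·|zone P∩zone Q| = 36 + 36 − 48 = 24.00.

24.00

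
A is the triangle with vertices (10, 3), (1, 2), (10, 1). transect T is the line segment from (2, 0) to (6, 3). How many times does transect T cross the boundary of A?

The segment meets the boundary at (5.304,2.478), (4.194,1.645).

2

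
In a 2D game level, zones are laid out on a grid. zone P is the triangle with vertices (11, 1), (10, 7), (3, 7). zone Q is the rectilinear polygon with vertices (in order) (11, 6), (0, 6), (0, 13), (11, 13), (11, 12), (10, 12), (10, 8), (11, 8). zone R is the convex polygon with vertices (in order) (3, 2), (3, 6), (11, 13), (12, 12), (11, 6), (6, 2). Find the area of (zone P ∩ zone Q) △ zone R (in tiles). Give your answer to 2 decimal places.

47.61

|zone P ∩ zone Q| = 6.4167.
|(zone P ∩ zone Q) ∩ zone R| = 6.1529.
|(zone P ∩ zone Q) △ zone R| = 6.4167 + 53.5 − 12.3059 = 47.61.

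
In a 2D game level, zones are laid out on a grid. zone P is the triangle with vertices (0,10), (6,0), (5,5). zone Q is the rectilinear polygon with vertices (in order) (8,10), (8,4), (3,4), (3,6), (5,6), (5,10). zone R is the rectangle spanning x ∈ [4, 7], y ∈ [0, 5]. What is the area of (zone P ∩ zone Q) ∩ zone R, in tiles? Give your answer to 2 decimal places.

1.10

The region (zone P ∩ zone Q) ∩ zone R is the polygon with vertices (5.2,4), (4,4), (4,5), (5,5).
By the shoelace formula its area is 1.10.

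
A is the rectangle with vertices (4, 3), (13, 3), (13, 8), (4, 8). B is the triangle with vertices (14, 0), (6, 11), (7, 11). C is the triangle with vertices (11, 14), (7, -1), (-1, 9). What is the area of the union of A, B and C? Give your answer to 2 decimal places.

By inclusion–exclusion:
Individual areas: |A| = 45, |B| = 5.5, |C| = 80.
|A∩B| = 2.5.
|A∩C| = 23.6667.
|B∩C| = 3.204.
|A∩B∩C| = 0.6131.
|A ∪ B ∪ C| = 130.5 − 29.3706 + 0.6131 = 101.74.

101.74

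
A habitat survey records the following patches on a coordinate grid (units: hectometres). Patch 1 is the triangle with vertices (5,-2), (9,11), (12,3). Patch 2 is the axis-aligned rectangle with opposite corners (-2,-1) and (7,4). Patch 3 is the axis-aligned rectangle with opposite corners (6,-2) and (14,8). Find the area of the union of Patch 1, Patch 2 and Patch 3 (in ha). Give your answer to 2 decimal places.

By inclusion–exclusion:
Individual areas: |Patch 1| = 35.5, |Patch 2| = 45, |Patch 3| = 80.
|Patch 1∩Patch 2| = 4.4868.
|Patch 1∩Patch 3| = 31.16.
|Patch 2∩Patch 3|: x∈[6,7], y∈[-1,4] → 1·5 = 5.
|Patch 1∩Patch 2∩Patch 3| = 3.708.
|Patch 1 ∪ Patch 2 ∪ Patch 3| = 160.5 − 40.6468 + 3.708 = 123.56.

123.56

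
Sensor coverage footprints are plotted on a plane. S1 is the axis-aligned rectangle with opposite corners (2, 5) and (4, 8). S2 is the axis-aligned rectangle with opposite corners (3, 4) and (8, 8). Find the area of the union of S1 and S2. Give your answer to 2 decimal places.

By inclusion–exclusion:
Individual areas: |S1| = 6, |S2| = 20.
|S1∩S2|: x∈[3,4], y∈[5,8] → 1·3 = 3.
|S1 ∪ S2| = 26 − 3 = 23.00.

23.00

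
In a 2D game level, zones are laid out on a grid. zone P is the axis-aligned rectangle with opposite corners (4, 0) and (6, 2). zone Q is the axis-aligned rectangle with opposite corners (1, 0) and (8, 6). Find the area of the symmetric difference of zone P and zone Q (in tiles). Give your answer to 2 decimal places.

|zone P∩zone Q|: x∈[4,6], y∈[0,2] → 2·2 = 4.
|zone P △ zone Q| = |zone P| + |zone Q| − 2·|zone P∩zone Q| = 4 + 42 − 8 = 38.00.

38.00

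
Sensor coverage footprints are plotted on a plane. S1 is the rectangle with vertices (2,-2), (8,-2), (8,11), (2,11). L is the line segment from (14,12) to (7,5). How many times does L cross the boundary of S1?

The segment meets the boundary at (8,6).

1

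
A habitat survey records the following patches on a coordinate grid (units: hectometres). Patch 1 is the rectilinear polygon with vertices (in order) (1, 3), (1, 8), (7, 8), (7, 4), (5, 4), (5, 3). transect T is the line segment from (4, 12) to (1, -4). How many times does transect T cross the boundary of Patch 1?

The segment meets the boundary at (2.312,3), (3.25,8).

2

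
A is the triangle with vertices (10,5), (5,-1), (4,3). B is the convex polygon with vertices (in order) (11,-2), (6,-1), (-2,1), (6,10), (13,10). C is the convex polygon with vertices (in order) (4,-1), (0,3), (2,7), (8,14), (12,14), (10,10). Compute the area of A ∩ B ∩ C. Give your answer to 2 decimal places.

The intersection is the polygon with vertices (4,3), (6.667,3.889), (4.686,0.257).
By the shoelace formula its area is 3.96.

3.96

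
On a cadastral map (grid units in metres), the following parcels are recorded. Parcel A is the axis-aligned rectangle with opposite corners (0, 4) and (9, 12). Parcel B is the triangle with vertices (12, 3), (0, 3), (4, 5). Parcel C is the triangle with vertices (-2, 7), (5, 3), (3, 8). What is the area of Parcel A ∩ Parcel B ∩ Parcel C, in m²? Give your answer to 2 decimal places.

1.19

The intersection is the polygon with vertices (4,5), (4.222,4.944), (4.6,4), (3.25,4), (2.667,4.333).
By the shoelace formula its area is 1.19.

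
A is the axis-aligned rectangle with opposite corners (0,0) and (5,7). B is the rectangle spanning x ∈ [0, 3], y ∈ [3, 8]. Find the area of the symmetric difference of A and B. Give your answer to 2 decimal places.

26.00

|A∩B|: x∈[0,3], y∈[3,7] → 3·4 = 12.
|A △ B| = |A| + |B| − 2·|A∩B| = 35 + 15 − 24 = 26.00.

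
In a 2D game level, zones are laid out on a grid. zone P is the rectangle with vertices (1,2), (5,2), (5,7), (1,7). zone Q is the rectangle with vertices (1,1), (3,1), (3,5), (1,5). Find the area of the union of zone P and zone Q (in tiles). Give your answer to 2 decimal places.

22.00

By inclusion–exclusion:
Individual areas: |zone P| = 20, |zone Q| = 8.
|zone P∩zone Q|: x∈[1,3], y∈[2,5] → 2·3 = 6.
|zone P ∪ zone Q| = 28 − 6 = 22.00.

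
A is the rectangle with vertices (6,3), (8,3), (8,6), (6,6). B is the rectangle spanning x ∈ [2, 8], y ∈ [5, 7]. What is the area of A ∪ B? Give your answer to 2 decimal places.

By inclusion–exclusion:
Individual areas: |A| = 6, |B| = 12.
|A∩B|: x∈[6,8], y∈[5,6] → 2·1 = 2.
|A ∪ B| = 18 − 2 = 16.00.

16.00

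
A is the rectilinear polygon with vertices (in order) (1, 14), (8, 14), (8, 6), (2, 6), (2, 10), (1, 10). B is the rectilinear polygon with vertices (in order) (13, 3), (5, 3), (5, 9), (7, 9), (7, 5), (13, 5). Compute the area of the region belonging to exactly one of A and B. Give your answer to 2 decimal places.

|A| = 52, |B| = 24, |A∩B| = 6.
|A △ B| = |A| + |B| − 2·|A∩B| = 52 + 24 − 12 = 64.00.

64.00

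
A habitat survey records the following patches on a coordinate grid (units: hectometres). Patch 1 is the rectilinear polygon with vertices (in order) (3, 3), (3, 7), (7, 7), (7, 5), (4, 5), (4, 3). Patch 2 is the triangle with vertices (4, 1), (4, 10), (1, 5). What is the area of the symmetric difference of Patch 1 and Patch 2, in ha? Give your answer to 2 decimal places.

|Patch 1| = 10, |Patch 2| = 13.5, |Patch 1∩Patch 2| = 4.
|Patch 1 △ Patch 2| = |Patch 1| + |Patch 2| − 2·|Patch 1∩Patch 2| = 10 + 13.5 − 8 = 15.50.

15.50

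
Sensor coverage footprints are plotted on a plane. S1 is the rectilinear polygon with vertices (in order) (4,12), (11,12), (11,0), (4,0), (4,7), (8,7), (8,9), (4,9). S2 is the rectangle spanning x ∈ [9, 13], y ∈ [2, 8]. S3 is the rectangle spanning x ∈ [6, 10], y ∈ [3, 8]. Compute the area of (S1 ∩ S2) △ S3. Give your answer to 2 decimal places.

22.00

|S1 ∩ S2| = 12.
|(S1 ∩ S2) ∩ S3| = 5.
|(S1 ∩ S2) △ S3| = 12 + 20 − 10 = 22.00.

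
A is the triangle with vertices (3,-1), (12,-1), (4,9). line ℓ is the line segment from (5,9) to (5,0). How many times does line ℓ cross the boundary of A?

The segment meets the boundary at (5,7.75).

1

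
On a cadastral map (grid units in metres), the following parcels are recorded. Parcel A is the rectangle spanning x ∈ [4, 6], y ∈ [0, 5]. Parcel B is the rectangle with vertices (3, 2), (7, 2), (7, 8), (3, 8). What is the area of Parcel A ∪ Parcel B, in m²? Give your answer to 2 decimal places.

By inclusion–exclusion:
Individual areas: |Parcel A| = 10, |Parcel B| = 24.
|Parcel A∩Parcel B|: x∈[4,6], y∈[2,5] → 2·3 = 6.
|Parcel A ∪ Parcel B| = 34 − 6 = 28.00.

28.00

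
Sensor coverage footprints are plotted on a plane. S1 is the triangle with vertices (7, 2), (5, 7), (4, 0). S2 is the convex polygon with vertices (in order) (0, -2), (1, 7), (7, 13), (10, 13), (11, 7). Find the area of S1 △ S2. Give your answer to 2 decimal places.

|S1| = 9.5, |S2| = 84, |S1∩S2| = 5.5806.
|S1 △ S2| = |S1| + |S2| − 2·|S1∩S2| = 9.5 + 84 − 11.1612 = 82.34.

82.34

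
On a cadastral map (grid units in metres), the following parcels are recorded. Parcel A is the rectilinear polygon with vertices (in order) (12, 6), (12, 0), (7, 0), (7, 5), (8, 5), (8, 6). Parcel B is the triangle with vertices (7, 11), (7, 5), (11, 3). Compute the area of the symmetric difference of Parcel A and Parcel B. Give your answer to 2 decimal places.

|Parcel A| = 29, |Parcel B| = 12, |Parcel A∩Parcel B| = 4.75.
|Parcel A △ Parcel B| = |Parcel A| + |Parcel B| − 2·|Parcel A∩Parcel B| = 29 + 12 − 9.5 = 31.50.

31.50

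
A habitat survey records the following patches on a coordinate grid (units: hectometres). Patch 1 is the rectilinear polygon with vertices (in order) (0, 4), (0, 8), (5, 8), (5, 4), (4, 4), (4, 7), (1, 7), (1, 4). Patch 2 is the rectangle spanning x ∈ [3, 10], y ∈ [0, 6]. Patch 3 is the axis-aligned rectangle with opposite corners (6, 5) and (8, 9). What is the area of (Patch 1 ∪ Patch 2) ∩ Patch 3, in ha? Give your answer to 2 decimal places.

2.00

The region (Patch 1 ∪ Patch 2) ∩ Patch 3 is the polygon with vertices (8,6), (8,5), (6,5), (6,6).
By the shoelace formula its area is 2.00.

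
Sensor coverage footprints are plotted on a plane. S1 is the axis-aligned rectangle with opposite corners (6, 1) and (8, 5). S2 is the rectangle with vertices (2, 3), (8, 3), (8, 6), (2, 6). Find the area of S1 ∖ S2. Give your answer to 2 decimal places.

4.00

|S1∩S2|: x∈[6,8], y∈[3,5] → 2·2 = 4.
|S1| = 8.
|S1 ∖ S2| = |S1| − |S1∩S2| = 8 − 4 = 4.00.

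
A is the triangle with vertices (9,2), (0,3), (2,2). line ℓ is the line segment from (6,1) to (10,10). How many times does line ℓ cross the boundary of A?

2

The segment meets the boundary at (6.565,2.271), (6.444,2).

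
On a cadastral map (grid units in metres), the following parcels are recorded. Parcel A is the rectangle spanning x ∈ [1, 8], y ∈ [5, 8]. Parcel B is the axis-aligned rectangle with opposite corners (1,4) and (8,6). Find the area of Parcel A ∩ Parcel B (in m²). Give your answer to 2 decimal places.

|Parcel A∩Parcel B|: x∈[1,8], y∈[5,6] → 7·1 = 7.

7.00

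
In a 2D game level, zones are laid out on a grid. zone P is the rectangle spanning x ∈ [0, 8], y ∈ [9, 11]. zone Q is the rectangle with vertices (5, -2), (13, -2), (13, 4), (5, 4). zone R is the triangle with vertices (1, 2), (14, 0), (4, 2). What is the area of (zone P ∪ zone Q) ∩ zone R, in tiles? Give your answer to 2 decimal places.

The region (zone P ∪ zone Q) ∩ zone R is the polygon with vertices (13,0.154), (5,1.385), (5,1.8), (13,0.2).
By the shoelace formula its area is 1.85.

1.85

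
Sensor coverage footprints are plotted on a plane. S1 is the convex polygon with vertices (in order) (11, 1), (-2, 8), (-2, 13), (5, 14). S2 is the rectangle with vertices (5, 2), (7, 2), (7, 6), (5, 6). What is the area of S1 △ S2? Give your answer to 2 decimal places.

|S1| = 81, |S2| = 8, |S1∩S2| = 4.6154.
|S1 △ S2| = |S1| + |S2| − 2·|S1∩S2| = 81 + 8 − 9.2308 = 79.77.

79.77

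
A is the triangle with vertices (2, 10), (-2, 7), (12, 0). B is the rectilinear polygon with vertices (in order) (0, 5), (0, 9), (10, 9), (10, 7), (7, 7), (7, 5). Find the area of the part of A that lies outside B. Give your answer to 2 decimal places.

16.17

|A| = 35, |A∩B| = 18.8333.
|A ∖ B| = |A| − |A∩B| = 35 − 18.8333 = 16.17.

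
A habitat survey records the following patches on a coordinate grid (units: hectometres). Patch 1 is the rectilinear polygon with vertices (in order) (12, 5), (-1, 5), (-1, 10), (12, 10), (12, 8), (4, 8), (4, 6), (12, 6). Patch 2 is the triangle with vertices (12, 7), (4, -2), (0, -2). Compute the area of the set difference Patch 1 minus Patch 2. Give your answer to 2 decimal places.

48.33

|Patch 1| = 49, |Patch 1∩Patch 2| = 0.6667.
|Patch 1 ∖ Patch 2| = |Patch 1| − |Patch 1∩Patch 2| = 49 − 0.6667 = 48.33.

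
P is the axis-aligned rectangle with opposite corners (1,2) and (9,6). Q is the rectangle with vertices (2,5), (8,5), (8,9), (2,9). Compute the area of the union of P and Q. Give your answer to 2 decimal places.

50.00

By inclusion–exclusion:
Individual areas: |P| = 32, |Q| = 24.
|P∩Q|: x∈[2,8], y∈[5,6] → 6·1 = 6.
|P ∪ Q| = 56 − 6 = 50.00.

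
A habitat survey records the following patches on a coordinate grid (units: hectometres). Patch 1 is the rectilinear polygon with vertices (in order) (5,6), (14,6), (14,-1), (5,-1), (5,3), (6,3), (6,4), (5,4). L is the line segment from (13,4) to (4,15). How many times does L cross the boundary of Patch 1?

1

The segment meets the boundary at (11.364,6).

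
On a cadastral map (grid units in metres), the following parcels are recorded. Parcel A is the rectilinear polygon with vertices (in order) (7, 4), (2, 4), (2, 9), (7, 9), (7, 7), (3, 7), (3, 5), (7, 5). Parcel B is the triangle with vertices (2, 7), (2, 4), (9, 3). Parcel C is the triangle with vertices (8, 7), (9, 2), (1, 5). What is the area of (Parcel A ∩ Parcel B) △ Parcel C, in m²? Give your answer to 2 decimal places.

|Parcel A ∩ Parcel B| = 6.0714.
|(Parcel A ∩ Parcel B) ∩ Parcel C| = 4.2649.
|(Parcel A ∩ Parcel B) △ Parcel C| = 6.0714 + 18.5 − 8.5298 = 16.04.

16.04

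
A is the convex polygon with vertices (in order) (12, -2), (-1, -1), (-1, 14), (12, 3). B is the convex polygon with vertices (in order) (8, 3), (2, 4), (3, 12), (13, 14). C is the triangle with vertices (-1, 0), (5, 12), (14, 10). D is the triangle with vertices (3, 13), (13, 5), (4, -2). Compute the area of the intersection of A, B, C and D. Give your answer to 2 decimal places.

The intersection is the polygon with vertices (3.919,9.838), (8.254,6.17), (4.4,3.6), (3.618,3.73), (3.294,8.588).
By the shoelace formula its area is 16.77.

16.77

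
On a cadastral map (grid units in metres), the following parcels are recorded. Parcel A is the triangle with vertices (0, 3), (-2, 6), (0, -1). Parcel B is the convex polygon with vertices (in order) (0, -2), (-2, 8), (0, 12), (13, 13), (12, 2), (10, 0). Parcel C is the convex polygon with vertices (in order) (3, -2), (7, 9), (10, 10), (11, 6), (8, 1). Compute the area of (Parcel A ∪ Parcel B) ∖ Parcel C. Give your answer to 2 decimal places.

135.64

|Parcel A ∪ Parcel B| = 177.7619.
|(Parcel A ∪ Parcel B) ∩ Parcel C| = 42.1206.
|(Parcel A ∪ Parcel B) ∖ Parcel C| = 177.7619 − 42.1206 = 135.64.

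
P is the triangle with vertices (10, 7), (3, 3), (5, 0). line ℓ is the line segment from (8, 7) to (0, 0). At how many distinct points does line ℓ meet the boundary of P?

The segment meets the boundary at (3.158,2.763), (4.235,3.706).

2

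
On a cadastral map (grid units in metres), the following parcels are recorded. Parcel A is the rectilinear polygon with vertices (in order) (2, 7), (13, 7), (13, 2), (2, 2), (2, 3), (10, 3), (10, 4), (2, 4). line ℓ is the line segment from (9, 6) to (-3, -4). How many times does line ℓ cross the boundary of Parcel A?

3

The segment meets the boundary at (4.2,2), (5.4,3), (6.6,4).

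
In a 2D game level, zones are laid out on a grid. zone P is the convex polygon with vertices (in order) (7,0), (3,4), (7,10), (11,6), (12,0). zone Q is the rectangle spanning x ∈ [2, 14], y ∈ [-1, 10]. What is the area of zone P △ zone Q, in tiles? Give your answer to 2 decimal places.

|zone P| = 55, |zone Q| = 132, |zone P∩zone Q| = 55.
|zone P △ zone Q| = |zone P| + |zone Q| − 2·|zone P∩zone Q| = 55 + 132 − 110 = 77.00.

77.00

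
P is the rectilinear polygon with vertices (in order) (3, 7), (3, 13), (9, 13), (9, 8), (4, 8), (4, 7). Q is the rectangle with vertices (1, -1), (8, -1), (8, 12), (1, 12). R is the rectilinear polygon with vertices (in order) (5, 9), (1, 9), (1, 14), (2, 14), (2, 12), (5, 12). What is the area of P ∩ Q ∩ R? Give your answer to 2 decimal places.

The intersection is the polygon with vertices (5,12), (5,9), (3,9), (3,12).
By the shoelace formula its area is 6.00.

6.00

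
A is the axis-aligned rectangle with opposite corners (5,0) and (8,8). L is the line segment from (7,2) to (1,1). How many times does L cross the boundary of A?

The segment meets the boundary at (5,1.667).

1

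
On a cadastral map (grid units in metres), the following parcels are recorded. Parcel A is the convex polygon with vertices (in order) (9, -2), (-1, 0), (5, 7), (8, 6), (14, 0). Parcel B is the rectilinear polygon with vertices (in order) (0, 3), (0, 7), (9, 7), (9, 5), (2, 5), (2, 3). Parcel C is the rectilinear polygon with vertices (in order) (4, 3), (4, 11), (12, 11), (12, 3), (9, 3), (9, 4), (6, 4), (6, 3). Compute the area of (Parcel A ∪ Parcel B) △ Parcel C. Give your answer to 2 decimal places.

|Parcel A ∪ Parcel B| = 88.6786.
|(Parcel A ∪ Parcel B) ∩ Parcel C| = 19.
|(Parcel A ∪ Parcel B) △ Parcel C| = 88.6786 + 61 − 38 = 111.68.

111.68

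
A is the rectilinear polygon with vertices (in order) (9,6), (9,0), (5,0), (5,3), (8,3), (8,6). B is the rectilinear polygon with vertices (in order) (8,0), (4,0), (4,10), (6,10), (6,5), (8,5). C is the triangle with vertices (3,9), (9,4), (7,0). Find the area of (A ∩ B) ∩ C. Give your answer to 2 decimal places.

4.00

|A ∩ B| = 9.
|(A ∩ B) ∩ C| = 4.00.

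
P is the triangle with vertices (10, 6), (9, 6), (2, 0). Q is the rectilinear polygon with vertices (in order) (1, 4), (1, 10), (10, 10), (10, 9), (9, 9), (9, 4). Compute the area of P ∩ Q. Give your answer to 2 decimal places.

1.29

The intersection is the polygon with vertices (9,6), (9,5.25), (7.333,4), (6.667,4).
By the shoelace formula its area is 1.29.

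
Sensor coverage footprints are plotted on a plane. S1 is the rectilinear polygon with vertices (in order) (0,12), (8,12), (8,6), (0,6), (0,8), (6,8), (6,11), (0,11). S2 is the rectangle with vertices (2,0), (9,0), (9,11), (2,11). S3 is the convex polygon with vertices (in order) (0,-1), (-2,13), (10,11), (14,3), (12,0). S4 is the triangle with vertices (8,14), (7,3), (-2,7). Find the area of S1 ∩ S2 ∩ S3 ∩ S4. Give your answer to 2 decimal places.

15.50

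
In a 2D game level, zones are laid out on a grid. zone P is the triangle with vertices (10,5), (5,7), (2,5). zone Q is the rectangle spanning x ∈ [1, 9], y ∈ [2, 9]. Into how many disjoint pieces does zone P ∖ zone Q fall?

zone P ∖ zone Q is a single connected region.

1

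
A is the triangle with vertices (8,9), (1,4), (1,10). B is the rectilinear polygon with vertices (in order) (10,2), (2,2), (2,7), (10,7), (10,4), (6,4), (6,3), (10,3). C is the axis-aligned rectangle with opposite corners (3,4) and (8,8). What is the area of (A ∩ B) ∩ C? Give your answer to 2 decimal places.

1.73

The region (A ∩ B) ∩ C is the polygon with vertices (5.2,7), (3,5.429), (3,7).
By the shoelace formula its area is 1.73.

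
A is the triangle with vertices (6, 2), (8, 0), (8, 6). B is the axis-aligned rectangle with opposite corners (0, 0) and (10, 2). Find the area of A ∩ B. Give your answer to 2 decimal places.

The intersection is the polygon with vertices (6,2), (8,2), (8,0).
By the shoelace formula its area is 2.00.

2.00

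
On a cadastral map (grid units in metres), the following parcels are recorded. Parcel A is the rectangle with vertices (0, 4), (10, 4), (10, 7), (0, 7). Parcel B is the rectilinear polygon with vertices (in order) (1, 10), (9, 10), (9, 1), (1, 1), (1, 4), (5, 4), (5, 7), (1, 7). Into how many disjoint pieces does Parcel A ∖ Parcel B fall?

Parcel A ∖ Parcel B splits into 2 disjoint pieces (area 3, area 15).

2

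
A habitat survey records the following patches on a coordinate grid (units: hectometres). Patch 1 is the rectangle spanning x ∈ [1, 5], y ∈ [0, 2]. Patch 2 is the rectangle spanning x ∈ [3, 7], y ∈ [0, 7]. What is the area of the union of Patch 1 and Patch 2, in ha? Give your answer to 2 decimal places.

By inclusion–exclusion:
Individual areas: |Patch 1| = 8, |Patch 2| = 28.
|Patch 1∩Patch 2|: x∈[3,5], y∈[0,2] → 2·2 = 4.
|Patch 1 ∪ Patch 2| = 36 − 4 = 32.00.

32.00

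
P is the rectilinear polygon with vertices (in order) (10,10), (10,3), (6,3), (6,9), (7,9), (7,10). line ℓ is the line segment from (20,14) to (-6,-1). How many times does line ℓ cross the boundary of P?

The segment meets the boundary at (6,5.923), (10,8.231).

2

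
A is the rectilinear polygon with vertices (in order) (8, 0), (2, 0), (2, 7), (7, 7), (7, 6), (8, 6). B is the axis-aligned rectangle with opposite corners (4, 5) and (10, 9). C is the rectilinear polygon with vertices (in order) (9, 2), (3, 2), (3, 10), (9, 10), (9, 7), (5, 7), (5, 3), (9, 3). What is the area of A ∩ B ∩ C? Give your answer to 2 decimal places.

2.00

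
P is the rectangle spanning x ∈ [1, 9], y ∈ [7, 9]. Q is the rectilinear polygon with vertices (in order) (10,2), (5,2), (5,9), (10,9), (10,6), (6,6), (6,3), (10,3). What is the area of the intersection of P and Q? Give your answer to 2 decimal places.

8.00

The intersection is the polygon with vertices (9,7), (5,7), (5,9), (9,9).
By the shoelace formula its area is 8.00.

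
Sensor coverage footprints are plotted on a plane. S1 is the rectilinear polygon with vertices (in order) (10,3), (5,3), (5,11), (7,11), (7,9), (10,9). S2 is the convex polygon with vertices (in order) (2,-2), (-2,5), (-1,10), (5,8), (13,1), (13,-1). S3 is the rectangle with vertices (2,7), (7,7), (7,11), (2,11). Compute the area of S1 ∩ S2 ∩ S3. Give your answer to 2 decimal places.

0.57

The intersection is the polygon with vertices (5,8), (6.143,7), (5,7).
By the shoelace formula its area is 0.57.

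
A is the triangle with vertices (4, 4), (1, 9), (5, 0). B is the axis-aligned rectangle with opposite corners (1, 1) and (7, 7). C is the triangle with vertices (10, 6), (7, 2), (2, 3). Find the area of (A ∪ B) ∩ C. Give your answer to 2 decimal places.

7.19

The region (A ∪ B) ∩ C is the polygon with vertices (7,2), (2,3), (7,4.875).
By the shoelace formula its area is 7.19.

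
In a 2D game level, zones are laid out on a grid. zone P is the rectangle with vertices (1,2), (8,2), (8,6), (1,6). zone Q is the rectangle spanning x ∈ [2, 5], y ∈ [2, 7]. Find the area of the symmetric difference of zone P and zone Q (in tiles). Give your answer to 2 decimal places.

|zone P∩zone Q|: x∈[2,5], y∈[2,6] → 3·4 = 12.
|zone P △ zone Q| = |zone P| + |zone Q| − 2·|zone P∩zone Q| = 28 + 15 − 24 = 19.00.

19.00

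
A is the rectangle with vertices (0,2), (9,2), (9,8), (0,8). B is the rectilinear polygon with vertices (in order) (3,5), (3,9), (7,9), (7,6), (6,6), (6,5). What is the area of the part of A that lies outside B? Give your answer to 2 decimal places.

|A| = 54, |A∩B| = 11.
|A ∖ B| = |A| − |A∩B| = 54 − 11 = 43.00.

43.00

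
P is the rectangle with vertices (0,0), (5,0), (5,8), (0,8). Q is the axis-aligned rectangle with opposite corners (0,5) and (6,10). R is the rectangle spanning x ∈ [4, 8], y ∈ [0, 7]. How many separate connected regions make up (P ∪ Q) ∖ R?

1

(P ∪ Q) ∖ R is a single connected region.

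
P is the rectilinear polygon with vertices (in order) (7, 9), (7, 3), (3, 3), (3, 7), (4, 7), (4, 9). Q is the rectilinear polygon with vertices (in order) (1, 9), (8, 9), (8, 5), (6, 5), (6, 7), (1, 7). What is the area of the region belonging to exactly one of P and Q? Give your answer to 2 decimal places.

24.00

|P| = 22, |Q| = 18, |P∩Q| = 8.
|P △ Q| = |P| + |Q| − 2·|P∩Q| = 22 + 18 − 16 = 24.00.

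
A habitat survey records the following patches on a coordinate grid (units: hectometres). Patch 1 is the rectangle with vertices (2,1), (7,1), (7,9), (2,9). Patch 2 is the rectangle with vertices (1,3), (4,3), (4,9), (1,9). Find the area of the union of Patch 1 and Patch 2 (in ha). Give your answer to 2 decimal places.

46.00

By inclusion–exclusion:
Individual areas: |Patch 1| = 40, |Patch 2| = 18.
|Patch 1∩Patch 2|: x∈[2,4], y∈[3,9] → 2·6 = 12.
|Patch 1 ∪ Patch 2| = 58 − 12 = 46.00.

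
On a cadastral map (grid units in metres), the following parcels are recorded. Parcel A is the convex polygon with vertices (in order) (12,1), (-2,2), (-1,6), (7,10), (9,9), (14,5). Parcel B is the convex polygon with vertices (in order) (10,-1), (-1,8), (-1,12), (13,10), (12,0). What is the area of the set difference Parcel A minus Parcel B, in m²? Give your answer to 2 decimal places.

28.85

|Parcel A| = 95, |Parcel A∩Parcel B| = 66.154.
|Parcel A ∖ Parcel B| = |Parcel A| − |Parcel A∩Parcel B| = 95 − 66.154 = 28.85.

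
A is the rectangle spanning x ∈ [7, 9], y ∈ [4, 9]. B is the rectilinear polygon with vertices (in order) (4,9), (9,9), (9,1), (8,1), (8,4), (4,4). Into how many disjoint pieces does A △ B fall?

A △ B splits into 2 disjoint pieces (area 15, area 3).

2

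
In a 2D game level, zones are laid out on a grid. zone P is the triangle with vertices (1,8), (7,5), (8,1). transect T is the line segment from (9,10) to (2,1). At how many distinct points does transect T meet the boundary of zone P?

2

The segment meets the boundary at (4.625,4.375), (5.64,5.68).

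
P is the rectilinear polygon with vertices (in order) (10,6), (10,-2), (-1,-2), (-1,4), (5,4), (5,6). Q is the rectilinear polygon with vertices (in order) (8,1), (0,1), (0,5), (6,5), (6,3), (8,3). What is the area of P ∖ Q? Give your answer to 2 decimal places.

|P| = 76, |P∩Q| = 23.
|P ∖ Q| = |P| − |P∩Q| = 76 − 23 = 53.00.

53.00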